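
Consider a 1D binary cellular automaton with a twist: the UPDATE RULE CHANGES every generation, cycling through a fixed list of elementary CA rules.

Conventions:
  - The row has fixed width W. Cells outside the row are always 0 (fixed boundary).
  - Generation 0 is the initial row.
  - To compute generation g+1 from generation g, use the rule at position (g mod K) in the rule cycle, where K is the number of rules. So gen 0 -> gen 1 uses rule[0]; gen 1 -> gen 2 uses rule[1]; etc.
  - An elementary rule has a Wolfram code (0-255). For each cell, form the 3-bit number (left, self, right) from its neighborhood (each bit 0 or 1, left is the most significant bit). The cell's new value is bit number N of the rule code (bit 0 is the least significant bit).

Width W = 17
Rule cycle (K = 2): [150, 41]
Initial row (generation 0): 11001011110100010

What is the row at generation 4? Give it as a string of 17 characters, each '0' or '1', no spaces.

Answer: 01100010011001000

Derivation:
Gen 0: 11001011110100010
Gen 1 (rule 150): 00111001100110111
Gen 2 (rule 41): 10100001000101100
Gen 3 (rule 150): 10110011101100010
Gen 4 (rule 41): 01100010011001000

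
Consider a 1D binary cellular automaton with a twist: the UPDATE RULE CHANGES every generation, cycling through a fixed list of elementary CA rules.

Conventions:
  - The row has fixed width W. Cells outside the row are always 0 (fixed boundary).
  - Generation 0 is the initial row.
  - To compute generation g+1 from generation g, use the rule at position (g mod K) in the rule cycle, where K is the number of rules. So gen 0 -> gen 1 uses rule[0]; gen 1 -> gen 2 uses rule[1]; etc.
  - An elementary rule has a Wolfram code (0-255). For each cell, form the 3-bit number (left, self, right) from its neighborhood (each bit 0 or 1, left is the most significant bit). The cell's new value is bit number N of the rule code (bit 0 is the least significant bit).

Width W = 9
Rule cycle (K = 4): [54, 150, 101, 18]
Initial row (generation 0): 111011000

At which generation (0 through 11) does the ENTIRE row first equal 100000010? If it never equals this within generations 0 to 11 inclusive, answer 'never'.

Answer: 3

Derivation:
Gen 0: 111011000
Gen 1 (rule 54): 000100100
Gen 2 (rule 150): 001111110
Gen 3 (rule 101): 100000010
Gen 4 (rule 18): 010000101
Gen 5 (rule 54): 111001111
Gen 6 (rule 150): 010110110
Gen 7 (rule 101): 011011010
Gen 8 (rule 18): 100000001
Gen 9 (rule 54): 110000011
Gen 10 (rule 150): 001000100
Gen 11 (rule 101): 101010101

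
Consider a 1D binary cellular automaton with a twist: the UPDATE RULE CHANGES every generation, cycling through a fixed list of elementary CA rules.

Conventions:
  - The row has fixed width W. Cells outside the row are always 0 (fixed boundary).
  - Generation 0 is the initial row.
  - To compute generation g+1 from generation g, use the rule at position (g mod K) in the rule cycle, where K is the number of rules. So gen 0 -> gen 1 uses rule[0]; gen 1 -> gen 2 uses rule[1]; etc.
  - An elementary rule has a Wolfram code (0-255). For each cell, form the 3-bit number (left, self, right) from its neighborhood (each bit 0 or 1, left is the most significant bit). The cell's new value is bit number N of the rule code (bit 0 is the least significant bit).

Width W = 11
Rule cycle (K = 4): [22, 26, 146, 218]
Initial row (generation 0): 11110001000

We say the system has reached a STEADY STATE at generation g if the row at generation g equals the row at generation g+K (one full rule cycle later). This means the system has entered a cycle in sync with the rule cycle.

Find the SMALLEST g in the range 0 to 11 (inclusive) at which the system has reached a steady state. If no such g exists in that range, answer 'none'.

Gen 0: 11110001000
Gen 1 (rule 22): 00001011100
Gen 2 (rule 26): 00010010010
Gen 3 (rule 146): 00101101101
Gen 4 (rule 218): 01001101100
Gen 5 (rule 22): 11110000010
Gen 6 (rule 26): 10001000101
Gen 7 (rule 146): 01010101000
Gen 8 (rule 218): 10000000100
Gen 9 (rule 22): 11000001110
Gen 10 (rule 26): 10100011001
Gen 11 (rule 146): 00010100110
Gen 12 (rule 218): 00100011111
Gen 13 (rule 22): 01110100000
Gen 14 (rule 26): 11000010000
Gen 15 (rule 146): 00100101000

Answer: none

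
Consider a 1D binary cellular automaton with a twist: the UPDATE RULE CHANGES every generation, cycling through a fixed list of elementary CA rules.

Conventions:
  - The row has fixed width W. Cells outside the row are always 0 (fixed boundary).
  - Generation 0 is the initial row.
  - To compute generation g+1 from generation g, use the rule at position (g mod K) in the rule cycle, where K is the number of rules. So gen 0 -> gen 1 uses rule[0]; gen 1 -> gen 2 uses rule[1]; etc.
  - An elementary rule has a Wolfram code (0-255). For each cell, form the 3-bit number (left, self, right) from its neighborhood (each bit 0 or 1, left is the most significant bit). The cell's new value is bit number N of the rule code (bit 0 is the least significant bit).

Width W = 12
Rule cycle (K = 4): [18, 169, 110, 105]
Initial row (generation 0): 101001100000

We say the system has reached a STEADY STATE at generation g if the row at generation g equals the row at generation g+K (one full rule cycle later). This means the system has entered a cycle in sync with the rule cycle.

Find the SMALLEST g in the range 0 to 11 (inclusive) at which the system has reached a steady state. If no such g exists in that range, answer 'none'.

Gen 0: 101001100000
Gen 1 (rule 18): 000110010000
Gen 2 (rule 169): 110100000111
Gen 3 (rule 110): 111100001101
Gen 4 (rule 105): 100101101110
Gen 5 (rule 18): 011000000001
Gen 6 (rule 169): 010011111100
Gen 7 (rule 110): 110110000100
Gen 8 (rule 105): 111110110001
Gen 9 (rule 18): 000000001010
Gen 10 (rule 169): 111111100100
Gen 11 (rule 110): 100000101100
Gen 12 (rule 105): 001110011101
Gen 13 (rule 18): 010001100000
Gen 14 (rule 169): 000101001111
Gen 15 (rule 110): 001111011001

Answer: none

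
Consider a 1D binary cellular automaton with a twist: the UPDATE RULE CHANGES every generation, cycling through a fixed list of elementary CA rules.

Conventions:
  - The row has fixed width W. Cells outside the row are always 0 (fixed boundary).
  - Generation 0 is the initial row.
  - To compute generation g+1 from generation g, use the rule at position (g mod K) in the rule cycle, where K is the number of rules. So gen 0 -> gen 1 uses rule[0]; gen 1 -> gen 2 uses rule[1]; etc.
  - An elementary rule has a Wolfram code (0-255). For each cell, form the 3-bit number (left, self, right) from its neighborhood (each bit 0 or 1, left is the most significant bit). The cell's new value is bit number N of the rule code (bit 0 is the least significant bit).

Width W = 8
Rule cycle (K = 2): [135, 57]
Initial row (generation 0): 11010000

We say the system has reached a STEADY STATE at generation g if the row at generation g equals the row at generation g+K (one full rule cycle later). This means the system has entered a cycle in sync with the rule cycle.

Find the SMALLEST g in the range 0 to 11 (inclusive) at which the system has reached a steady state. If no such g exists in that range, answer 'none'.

Answer: 2

Derivation:
Gen 0: 11010000
Gen 1 (rule 135): 00010111
Gen 2 (rule 57): 11001100
Gen 3 (rule 135): 00010001
Gen 4 (rule 57): 11001100
Gen 5 (rule 135): 00010001
Gen 6 (rule 57): 11001100
Gen 7 (rule 135): 00010001
Gen 8 (rule 57): 11001100
Gen 9 (rule 135): 00010001
Gen 10 (rule 57): 11001100
Gen 11 (rule 135): 00010001
Gen 12 (rule 57): 11001100
Gen 13 (rule 135): 00010001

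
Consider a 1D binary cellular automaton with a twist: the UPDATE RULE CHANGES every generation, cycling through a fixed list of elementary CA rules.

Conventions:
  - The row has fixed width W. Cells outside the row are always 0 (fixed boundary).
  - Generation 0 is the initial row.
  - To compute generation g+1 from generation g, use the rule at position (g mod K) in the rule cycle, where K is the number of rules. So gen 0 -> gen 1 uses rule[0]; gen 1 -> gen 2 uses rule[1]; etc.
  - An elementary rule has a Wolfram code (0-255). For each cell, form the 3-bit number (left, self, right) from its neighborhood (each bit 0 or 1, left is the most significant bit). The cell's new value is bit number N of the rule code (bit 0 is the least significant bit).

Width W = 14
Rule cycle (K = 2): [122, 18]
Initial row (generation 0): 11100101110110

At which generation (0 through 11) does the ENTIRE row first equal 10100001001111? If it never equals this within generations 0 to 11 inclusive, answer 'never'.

Gen 0: 11100101110110
Gen 1 (rule 122): 10111011011111
Gen 2 (rule 18): 00000000000000
Gen 3 (rule 122): 00000000000000
Gen 4 (rule 18): 00000000000000
Gen 5 (rule 122): 00000000000000
Gen 6 (rule 18): 00000000000000
Gen 7 (rule 122): 00000000000000
Gen 8 (rule 18): 00000000000000
Gen 9 (rule 122): 00000000000000
Gen 10 (rule 18): 00000000000000
Gen 11 (rule 122): 00000000000000

Answer: never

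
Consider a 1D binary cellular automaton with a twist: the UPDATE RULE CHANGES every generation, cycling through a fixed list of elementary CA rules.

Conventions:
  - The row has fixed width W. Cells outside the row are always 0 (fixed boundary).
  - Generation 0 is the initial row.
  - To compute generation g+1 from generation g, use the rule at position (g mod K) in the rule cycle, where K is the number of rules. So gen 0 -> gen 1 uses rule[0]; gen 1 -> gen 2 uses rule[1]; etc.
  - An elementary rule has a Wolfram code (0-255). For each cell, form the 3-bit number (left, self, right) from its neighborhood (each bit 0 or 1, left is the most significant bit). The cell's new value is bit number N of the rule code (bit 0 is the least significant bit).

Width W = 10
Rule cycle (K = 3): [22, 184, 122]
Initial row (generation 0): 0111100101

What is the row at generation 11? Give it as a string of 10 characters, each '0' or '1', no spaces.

Answer: 0100000101

Derivation:
Gen 0: 0111100101
Gen 1 (rule 22): 1000011101
Gen 2 (rule 184): 0100011010
Gen 3 (rule 122): 1010111101
Gen 4 (rule 22): 1010000001
Gen 5 (rule 184): 0101000000
Gen 6 (rule 122): 1010100000
Gen 7 (rule 22): 1010110000
Gen 8 (rule 184): 0101101000
Gen 9 (rule 122): 1011110100
Gen 10 (rule 22): 1000000110
Gen 11 (rule 184): 0100000101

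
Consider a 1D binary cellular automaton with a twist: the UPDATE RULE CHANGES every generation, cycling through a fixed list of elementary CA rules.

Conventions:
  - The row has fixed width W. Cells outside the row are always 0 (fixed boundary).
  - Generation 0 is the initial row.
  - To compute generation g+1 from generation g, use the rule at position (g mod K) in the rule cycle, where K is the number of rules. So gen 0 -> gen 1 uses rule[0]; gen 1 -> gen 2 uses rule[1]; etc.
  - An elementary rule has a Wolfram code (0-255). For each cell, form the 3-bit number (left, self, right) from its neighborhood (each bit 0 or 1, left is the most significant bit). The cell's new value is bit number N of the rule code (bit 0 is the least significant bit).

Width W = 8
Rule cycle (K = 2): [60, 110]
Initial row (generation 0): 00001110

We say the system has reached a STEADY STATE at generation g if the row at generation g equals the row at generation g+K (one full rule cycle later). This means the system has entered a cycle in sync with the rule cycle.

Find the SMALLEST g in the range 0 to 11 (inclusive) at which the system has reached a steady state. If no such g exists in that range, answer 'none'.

Gen 0: 00001110
Gen 1 (rule 60): 00001001
Gen 2 (rule 110): 00011011
Gen 3 (rule 60): 00010110
Gen 4 (rule 110): 00111110
Gen 5 (rule 60): 00100001
Gen 6 (rule 110): 01100011
Gen 7 (rule 60): 01010010
Gen 8 (rule 110): 11110110
Gen 9 (rule 60): 10001101
Gen 10 (rule 110): 10011111
Gen 11 (rule 60): 11010000
Gen 12 (rule 110): 11110000
Gen 13 (rule 60): 10001000

Answer: none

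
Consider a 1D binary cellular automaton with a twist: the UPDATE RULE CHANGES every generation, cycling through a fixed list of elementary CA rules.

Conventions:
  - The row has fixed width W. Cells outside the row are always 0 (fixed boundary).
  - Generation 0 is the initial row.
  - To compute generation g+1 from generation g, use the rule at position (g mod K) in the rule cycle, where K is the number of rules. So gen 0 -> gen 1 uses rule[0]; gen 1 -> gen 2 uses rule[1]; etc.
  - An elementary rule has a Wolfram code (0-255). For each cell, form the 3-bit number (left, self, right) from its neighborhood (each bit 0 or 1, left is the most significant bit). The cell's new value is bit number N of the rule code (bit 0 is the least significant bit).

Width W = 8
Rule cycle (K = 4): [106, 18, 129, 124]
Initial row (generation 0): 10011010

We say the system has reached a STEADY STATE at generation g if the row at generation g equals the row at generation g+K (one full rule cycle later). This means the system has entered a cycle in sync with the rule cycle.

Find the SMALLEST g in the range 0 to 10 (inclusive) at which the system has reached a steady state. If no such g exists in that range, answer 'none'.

Gen 0: 10011010
Gen 1 (rule 106): 00111100
Gen 2 (rule 18): 01000010
Gen 3 (rule 129): 00011000
Gen 4 (rule 124): 00011100
Gen 5 (rule 106): 00110100
Gen 6 (rule 18): 01000010
Gen 7 (rule 129): 00011000
Gen 8 (rule 124): 00011100
Gen 9 (rule 106): 00110100
Gen 10 (rule 18): 01000010
Gen 11 (rule 129): 00011000
Gen 12 (rule 124): 00011100
Gen 13 (rule 106): 00110100
Gen 14 (rule 18): 01000010

Answer: 2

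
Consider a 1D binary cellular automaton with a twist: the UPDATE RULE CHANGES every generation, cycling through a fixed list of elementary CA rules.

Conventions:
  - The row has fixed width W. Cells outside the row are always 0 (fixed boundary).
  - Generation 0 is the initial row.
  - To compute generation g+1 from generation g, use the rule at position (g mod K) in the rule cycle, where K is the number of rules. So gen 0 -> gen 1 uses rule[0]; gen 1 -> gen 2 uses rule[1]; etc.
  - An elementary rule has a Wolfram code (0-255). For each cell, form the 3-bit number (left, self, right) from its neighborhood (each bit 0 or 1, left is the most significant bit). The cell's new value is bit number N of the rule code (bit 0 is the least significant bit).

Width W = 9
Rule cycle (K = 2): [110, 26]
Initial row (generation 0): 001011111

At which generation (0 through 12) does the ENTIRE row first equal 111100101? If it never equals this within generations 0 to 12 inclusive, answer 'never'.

Gen 0: 001011111
Gen 1 (rule 110): 011110001
Gen 2 (rule 26): 110001010
Gen 3 (rule 110): 110011110
Gen 4 (rule 26): 101110001
Gen 5 (rule 110): 111010011
Gen 6 (rule 26): 100001110
Gen 7 (rule 110): 100011010
Gen 8 (rule 26): 010110001
Gen 9 (rule 110): 111110011
Gen 10 (rule 26): 100001110
Gen 11 (rule 110): 100011010
Gen 12 (rule 26): 010110001

Answer: never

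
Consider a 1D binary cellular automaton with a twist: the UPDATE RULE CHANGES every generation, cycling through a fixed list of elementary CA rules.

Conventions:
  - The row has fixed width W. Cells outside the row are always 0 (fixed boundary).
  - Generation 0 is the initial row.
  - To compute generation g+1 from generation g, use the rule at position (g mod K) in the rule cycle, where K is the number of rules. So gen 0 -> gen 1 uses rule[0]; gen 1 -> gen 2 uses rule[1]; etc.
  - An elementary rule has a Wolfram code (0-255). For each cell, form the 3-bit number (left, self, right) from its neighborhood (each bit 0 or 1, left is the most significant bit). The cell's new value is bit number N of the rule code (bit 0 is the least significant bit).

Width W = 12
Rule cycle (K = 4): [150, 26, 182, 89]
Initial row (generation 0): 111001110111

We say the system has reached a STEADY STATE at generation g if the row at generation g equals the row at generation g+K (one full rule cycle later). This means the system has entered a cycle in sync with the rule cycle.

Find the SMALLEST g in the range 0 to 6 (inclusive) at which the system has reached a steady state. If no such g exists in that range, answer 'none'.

Answer: none

Derivation:
Gen 0: 111001110111
Gen 1 (rule 150): 010110100010
Gen 2 (rule 26): 100100010101
Gen 3 (rule 182): 111110111111
Gen 4 (rule 89): 100010100001
Gen 5 (rule 150): 110110110011
Gen 6 (rule 26): 100100101110
Gen 7 (rule 182): 111111110101
Gen 8 (rule 89): 100000010000
Gen 9 (rule 150): 110000111000
Gen 10 (rule 26): 101001100100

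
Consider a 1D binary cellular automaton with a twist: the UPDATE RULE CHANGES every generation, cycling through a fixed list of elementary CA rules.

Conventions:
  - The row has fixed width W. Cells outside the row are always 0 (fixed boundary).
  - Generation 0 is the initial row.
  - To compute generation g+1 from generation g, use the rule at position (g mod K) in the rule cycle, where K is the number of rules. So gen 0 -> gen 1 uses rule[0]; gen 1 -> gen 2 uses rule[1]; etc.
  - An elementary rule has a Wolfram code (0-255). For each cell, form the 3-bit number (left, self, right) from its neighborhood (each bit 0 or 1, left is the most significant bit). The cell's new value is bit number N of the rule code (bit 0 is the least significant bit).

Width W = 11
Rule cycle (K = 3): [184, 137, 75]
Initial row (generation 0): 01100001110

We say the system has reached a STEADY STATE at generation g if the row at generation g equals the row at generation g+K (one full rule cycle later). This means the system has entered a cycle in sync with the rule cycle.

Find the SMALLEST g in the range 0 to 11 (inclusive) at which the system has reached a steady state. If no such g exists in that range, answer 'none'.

Answer: none

Derivation:
Gen 0: 01100001110
Gen 1 (rule 184): 01010001101
Gen 2 (rule 137): 00000101000
Gen 3 (rule 75): 11111000011
Gen 4 (rule 184): 11110100010
Gen 5 (rule 137): 11100001000
Gen 6 (rule 75): 10101110011
Gen 7 (rule 184): 01011101010
Gen 8 (rule 137): 00011000000
Gen 9 (rule 75): 11111011111
Gen 10 (rule 184): 11110111110
Gen 11 (rule 137): 11100111100
Gen 12 (rule 75): 10101100101
Gen 13 (rule 184): 01011010010
Gen 14 (rule 137): 00010000000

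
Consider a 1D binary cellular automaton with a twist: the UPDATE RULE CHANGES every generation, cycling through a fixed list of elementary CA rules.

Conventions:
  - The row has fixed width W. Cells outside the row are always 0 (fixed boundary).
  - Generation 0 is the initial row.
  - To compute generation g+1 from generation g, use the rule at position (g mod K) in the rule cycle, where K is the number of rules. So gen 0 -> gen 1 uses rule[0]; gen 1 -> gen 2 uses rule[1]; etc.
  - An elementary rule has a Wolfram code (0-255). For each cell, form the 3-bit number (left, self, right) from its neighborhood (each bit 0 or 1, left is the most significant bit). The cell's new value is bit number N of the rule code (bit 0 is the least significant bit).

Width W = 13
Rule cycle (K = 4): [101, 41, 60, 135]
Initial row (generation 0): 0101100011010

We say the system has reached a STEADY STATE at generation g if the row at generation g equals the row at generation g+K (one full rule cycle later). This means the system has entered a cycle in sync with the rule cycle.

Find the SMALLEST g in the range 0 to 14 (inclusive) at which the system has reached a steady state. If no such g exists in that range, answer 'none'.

Gen 0: 0101100011010
Gen 1 (rule 101): 0110101001110
Gen 2 (rule 41): 0101010001000
Gen 3 (rule 60): 0111111001100
Gen 4 (rule 135): 1011110010001
Gen 5 (rule 101): 1100010010101
Gen 6 (rule 41): 1001000001010
Gen 7 (rule 60): 1101100001111
Gen 8 (rule 135): 0000001110110
Gen 9 (rule 101): 1111100011010
Gen 10 (rule 41): 1000001010100
Gen 11 (rule 60): 1100001111110
Gen 12 (rule 135): 0001110111100
Gen 13 (rule 101): 1100011000101
Gen 14 (rule 41): 1001010010010
Gen 15 (rule 60): 1101111011011
Gen 16 (rule 135): 0000110000000
Gen 17 (rule 101): 1110010111111
Gen 18 (rule 41): 1000001100000

Answer: none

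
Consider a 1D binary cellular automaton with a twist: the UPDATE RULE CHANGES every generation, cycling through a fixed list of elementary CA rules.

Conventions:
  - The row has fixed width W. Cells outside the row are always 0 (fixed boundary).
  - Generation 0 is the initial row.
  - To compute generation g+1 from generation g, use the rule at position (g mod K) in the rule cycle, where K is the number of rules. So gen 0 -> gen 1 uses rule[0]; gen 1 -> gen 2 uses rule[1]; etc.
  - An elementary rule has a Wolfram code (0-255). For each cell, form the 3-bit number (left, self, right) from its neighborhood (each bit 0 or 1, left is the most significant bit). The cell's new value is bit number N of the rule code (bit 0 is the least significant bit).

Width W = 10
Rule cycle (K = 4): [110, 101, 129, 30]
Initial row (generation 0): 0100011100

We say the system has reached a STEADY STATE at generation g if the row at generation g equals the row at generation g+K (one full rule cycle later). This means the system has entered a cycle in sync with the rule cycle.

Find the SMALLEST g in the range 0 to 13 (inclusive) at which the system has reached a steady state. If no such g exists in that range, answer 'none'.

Gen 0: 0100011100
Gen 1 (rule 110): 1100110100
Gen 2 (rule 101): 0100011101
Gen 3 (rule 129): 0001001000
Gen 4 (rule 30): 0011111100
Gen 5 (rule 110): 0110000100
Gen 6 (rule 101): 0010110101
Gen 7 (rule 129): 1000000000
Gen 8 (rule 30): 1100000000
Gen 9 (rule 110): 1100000000
Gen 10 (rule 101): 0101111111
Gen 11 (rule 129): 0000111110
Gen 12 (rule 30): 0001100001
Gen 13 (rule 110): 0011100011
Gen 14 (rule 101): 1000101001
Gen 15 (rule 129): 0010000000
Gen 16 (rule 30): 0111000000
Gen 17 (rule 110): 1101000000

Answer: none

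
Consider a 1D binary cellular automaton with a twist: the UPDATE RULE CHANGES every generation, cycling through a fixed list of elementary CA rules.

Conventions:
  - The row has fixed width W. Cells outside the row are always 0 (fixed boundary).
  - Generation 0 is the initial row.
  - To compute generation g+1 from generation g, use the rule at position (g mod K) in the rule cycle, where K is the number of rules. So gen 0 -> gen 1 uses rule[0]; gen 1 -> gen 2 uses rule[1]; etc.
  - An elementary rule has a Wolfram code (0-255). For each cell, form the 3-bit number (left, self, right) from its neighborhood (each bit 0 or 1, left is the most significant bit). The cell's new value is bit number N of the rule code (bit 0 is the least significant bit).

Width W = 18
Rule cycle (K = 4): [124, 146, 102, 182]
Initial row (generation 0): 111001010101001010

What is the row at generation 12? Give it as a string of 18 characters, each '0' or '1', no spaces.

Gen 0: 111001010101001010
Gen 1 (rule 124): 101101111111101111
Gen 2 (rule 146): 000000111111000110
Gen 3 (rule 102): 000001000001001010
Gen 4 (rule 182): 000011100011111111
Gen 5 (rule 124): 000010110010000001
Gen 6 (rule 146): 000100001101000010
Gen 7 (rule 102): 001100010111000110
Gen 8 (rule 182): 010010111010101001
Gen 9 (rule 124): 011011101111111101
Gen 10 (rule 146): 100001000111111000
Gen 11 (rule 102): 100011001000001000
Gen 12 (rule 182): 110100111100011100

Answer: 110100111100011100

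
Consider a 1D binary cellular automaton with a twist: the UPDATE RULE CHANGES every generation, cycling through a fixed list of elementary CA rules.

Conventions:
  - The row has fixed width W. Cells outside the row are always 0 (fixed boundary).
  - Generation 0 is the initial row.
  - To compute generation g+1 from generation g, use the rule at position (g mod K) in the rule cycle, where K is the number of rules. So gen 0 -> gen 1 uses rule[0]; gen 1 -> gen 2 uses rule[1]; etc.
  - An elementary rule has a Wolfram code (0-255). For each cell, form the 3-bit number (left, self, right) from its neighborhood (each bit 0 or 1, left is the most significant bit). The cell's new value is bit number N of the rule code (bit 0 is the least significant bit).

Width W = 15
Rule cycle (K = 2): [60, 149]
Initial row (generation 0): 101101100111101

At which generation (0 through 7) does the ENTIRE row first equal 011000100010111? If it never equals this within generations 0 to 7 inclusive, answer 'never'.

Answer: never

Derivation:
Gen 0: 101101100111101
Gen 1 (rule 60): 111011010100011
Gen 2 (rule 149): 010000010111000
Gen 3 (rule 60): 011000011100100
Gen 4 (rule 149): 000111001010111
Gen 5 (rule 60): 000100101111100
Gen 6 (rule 149): 110110100111011
Gen 7 (rule 60): 101101110100110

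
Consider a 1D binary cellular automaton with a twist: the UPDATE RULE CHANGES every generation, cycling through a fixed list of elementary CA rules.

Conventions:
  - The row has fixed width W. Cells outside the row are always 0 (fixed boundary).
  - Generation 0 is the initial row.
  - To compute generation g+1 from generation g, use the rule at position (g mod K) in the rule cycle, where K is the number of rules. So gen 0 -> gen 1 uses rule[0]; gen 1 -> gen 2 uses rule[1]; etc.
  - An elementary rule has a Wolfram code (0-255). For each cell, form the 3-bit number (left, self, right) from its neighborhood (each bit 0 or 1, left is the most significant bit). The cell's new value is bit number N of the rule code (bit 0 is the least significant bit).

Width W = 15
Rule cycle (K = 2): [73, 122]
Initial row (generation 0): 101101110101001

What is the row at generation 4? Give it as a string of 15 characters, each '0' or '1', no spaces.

Answer: 101101000110001

Derivation:
Gen 0: 101101110101001
Gen 1 (rule 73): 001101010000000
Gen 2 (rule 122): 011110101000000
Gen 3 (rule 73): 010010000011111
Gen 4 (rule 122): 101101000110001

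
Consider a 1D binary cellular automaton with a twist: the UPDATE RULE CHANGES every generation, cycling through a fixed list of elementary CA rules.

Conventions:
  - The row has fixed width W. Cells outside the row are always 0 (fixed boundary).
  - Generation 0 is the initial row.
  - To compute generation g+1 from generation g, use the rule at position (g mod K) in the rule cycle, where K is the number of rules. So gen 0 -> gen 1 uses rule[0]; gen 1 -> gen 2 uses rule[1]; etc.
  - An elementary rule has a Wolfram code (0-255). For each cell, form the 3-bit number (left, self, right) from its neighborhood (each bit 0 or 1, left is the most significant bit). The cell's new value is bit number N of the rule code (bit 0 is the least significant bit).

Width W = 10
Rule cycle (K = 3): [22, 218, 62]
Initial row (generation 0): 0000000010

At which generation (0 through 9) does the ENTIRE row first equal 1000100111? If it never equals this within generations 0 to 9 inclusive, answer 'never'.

Gen 0: 0000000010
Gen 1 (rule 22): 0000000111
Gen 2 (rule 218): 0000001111
Gen 3 (rule 62): 0000011000
Gen 4 (rule 22): 0000100100
Gen 5 (rule 218): 0001011010
Gen 6 (rule 62): 0011110111
Gen 7 (rule 22): 0100000000
Gen 8 (rule 218): 1010000000
Gen 9 (rule 62): 1111000000

Answer: never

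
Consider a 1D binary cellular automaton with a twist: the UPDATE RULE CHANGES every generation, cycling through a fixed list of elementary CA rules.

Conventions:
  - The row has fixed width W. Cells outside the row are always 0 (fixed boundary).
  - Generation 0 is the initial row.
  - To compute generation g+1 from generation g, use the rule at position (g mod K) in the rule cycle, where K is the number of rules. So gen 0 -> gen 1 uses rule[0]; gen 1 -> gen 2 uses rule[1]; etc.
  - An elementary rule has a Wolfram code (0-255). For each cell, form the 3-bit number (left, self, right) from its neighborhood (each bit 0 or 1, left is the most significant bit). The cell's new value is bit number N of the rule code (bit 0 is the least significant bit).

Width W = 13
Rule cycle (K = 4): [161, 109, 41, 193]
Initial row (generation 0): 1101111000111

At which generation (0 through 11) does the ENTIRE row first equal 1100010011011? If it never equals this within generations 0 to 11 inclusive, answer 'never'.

Answer: 8

Derivation:
Gen 0: 1101111000111
Gen 1 (rule 161): 0010110010010
Gen 2 (rule 109): 1011110010010
Gen 3 (rule 41): 0110000000000
Gen 4 (rule 193): 0010111111111
Gen 5 (rule 161): 1001011111110
Gen 6 (rule 109): 1001110000010
Gen 7 (rule 41): 0001000111000
Gen 8 (rule 193): 1100010011011
Gen 9 (rule 161): 0001000000100
Gen 10 (rule 109): 1101011110101
Gen 11 (rule 41): 1010110001010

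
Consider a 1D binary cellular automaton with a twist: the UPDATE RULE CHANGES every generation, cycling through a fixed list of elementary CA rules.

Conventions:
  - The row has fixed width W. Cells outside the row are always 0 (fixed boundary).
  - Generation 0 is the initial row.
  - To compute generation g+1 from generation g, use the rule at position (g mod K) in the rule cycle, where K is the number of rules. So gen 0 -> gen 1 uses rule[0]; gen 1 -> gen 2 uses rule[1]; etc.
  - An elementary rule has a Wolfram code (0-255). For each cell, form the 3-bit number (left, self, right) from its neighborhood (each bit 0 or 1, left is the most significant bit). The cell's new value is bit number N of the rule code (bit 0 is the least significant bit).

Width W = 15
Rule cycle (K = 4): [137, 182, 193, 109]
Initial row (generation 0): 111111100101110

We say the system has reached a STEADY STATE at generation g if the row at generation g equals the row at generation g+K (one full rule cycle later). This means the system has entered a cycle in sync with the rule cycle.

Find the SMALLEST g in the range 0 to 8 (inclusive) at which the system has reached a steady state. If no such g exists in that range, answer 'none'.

Gen 0: 111111100101110
Gen 1 (rule 137): 111111000001100
Gen 2 (rule 182): 011110100010010
Gen 3 (rule 193): 001110001000000
Gen 4 (rule 109): 101010101011111
Gen 5 (rule 137): 000000000011110
Gen 6 (rule 182): 000000000101101
Gen 7 (rule 193): 111111110000100
Gen 8 (rule 109): 100000010110101
Gen 9 (rule 137): 001111000100000
Gen 10 (rule 182): 010110101110000
Gen 11 (rule 193): 000010000110111
Gen 12 (rule 109): 111010110111101

Answer: none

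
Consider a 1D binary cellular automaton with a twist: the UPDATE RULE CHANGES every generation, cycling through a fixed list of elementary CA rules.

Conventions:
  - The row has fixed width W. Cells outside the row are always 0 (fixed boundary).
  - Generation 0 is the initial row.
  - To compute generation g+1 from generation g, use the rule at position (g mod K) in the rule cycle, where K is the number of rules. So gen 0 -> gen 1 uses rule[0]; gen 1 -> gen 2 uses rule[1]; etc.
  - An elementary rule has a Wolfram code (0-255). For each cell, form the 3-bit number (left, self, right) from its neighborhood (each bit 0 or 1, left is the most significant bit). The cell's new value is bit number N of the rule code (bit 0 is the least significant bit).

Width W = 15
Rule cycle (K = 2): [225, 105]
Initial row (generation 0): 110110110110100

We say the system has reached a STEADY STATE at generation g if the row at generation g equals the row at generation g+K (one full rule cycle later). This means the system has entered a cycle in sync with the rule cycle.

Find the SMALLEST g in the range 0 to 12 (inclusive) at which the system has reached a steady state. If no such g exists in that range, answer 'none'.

Gen 0: 110110110110100
Gen 1 (rule 225): 011011011011001
Gen 2 (rule 105): 011111111111000
Gen 3 (rule 225): 001111111111011
Gen 4 (rule 105): 101000000001111
Gen 5 (rule 225): 010011111100111
Gen 6 (rule 105): 000010000100101
Gen 7 (rule 225): 111000110000010
Gen 8 (rule 105): 101010110111000
Gen 9 (rule 225): 010101011011011
Gen 10 (rule 105): 001010111111111
Gen 11 (rule 225): 100101011111111
Gen 12 (rule 105): 000010110000001
Gen 13 (rule 225): 111001010111100
Gen 14 (rule 105): 101000101100101

Answer: none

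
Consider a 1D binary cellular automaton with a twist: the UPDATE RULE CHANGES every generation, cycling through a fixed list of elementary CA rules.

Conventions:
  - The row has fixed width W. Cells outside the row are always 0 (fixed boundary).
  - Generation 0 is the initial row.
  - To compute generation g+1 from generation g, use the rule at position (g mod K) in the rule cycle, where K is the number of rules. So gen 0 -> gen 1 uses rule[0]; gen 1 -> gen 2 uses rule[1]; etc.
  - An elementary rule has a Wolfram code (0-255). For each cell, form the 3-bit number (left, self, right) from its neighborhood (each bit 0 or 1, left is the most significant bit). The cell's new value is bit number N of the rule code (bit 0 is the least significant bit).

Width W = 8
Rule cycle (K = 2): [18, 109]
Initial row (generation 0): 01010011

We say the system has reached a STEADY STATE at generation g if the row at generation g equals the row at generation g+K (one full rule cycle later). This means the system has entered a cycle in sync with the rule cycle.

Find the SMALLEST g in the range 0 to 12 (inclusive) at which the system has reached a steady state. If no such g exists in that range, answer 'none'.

Answer: 3

Derivation:
Gen 0: 01010011
Gen 1 (rule 18): 10001100
Gen 2 (rule 109): 10101101
Gen 3 (rule 18): 00000000
Gen 4 (rule 109): 11111111
Gen 5 (rule 18): 00000000
Gen 6 (rule 109): 11111111
Gen 7 (rule 18): 00000000
Gen 8 (rule 109): 11111111
Gen 9 (rule 18): 00000000
Gen 10 (rule 109): 11111111
Gen 11 (rule 18): 00000000
Gen 12 (rule 109): 11111111
Gen 13 (rule 18): 00000000
Gen 14 (rule 109): 11111111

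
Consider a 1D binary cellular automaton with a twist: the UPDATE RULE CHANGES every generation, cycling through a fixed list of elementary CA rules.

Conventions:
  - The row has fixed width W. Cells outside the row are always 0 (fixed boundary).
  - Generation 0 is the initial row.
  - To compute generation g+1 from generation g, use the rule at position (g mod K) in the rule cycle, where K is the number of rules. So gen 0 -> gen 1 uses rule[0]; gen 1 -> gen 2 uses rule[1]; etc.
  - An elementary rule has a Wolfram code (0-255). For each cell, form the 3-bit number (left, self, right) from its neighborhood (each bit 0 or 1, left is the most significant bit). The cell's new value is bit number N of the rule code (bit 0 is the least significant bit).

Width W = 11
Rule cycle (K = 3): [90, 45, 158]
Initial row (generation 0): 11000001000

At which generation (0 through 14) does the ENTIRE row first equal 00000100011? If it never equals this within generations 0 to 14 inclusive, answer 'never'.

Gen 0: 11000001000
Gen 1 (rule 90): 11100010100
Gen 2 (rule 45): 10001011101
Gen 3 (rule 158): 11011011001
Gen 4 (rule 90): 11011011110
Gen 5 (rule 45): 10110110000
Gen 6 (rule 158): 10100101000
Gen 7 (rule 90): 00011000100
Gen 8 (rule 45): 11010010101
Gen 9 (rule 158): 10011110101
Gen 10 (rule 90): 01110010000
Gen 11 (rule 45): 01000010111
Gen 12 (rule 158): 11100110110
Gen 13 (rule 90): 10111110111
Gen 14 (rule 45): 11100001100

Answer: never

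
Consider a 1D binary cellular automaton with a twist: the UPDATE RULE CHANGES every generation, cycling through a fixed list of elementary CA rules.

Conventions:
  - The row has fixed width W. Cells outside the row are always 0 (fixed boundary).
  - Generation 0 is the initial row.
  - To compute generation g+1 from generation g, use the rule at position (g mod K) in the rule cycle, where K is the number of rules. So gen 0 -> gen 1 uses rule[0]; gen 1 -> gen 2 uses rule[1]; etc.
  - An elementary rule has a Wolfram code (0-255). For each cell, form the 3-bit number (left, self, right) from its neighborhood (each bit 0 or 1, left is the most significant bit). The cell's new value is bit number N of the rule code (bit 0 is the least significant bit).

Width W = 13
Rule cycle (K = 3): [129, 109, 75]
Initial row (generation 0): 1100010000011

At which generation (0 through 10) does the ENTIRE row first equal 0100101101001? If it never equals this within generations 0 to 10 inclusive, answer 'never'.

Answer: never

Derivation:
Gen 0: 1100010000011
Gen 1 (rule 129): 0001000111000
Gen 2 (rule 109): 1101010101011
Gen 3 (rule 75): 1100000000011
Gen 4 (rule 129): 0001111111000
Gen 5 (rule 109): 1101000001011
Gen 6 (rule 75): 1100011110011
Gen 7 (rule 129): 0001001100000
Gen 8 (rule 109): 1101001101111
Gen 9 (rule 75): 1100011101001
Gen 10 (rule 129): 0001001000000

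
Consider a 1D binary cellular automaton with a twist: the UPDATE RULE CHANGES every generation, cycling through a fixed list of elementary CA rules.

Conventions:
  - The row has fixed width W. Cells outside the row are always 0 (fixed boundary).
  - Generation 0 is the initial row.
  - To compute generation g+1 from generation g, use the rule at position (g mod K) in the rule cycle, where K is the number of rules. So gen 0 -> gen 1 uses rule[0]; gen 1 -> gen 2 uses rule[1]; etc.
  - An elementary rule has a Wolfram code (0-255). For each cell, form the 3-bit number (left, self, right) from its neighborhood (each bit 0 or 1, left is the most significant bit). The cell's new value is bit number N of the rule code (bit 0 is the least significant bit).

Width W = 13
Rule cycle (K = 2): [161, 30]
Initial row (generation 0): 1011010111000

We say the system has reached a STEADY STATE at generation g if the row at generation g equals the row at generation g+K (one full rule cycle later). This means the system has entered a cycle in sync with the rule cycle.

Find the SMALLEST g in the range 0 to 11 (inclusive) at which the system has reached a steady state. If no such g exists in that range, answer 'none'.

Answer: none

Derivation:
Gen 0: 1011010111000
Gen 1 (rule 161): 0100101010011
Gen 2 (rule 30): 1111101011110
Gen 3 (rule 161): 0111010101100
Gen 4 (rule 30): 1100010101010
Gen 5 (rule 161): 0001001010100
Gen 6 (rule 30): 0011111010110
Gen 7 (rule 161): 1001110101000
Gen 8 (rule 30): 1111000101100
Gen 9 (rule 161): 0110010010001
Gen 10 (rule 30): 1101111111011
Gen 11 (rule 161): 0010111110100
Gen 12 (rule 30): 0110100000110
Gen 13 (rule 161): 0001001110000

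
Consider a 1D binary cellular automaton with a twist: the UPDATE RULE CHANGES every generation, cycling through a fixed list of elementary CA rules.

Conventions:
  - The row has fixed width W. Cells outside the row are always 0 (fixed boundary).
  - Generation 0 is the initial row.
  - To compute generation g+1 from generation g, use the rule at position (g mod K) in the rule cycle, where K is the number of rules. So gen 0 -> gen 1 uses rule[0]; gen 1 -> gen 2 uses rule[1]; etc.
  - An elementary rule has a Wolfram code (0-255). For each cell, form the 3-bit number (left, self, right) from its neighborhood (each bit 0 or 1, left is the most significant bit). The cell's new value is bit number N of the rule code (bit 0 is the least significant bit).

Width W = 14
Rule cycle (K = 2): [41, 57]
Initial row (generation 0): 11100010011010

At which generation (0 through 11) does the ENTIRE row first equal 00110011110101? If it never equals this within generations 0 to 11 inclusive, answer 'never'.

Answer: 4

Derivation:
Gen 0: 11100010011010
Gen 1 (rule 41): 10001000010100
Gen 2 (rule 57): 01100111001011
Gen 3 (rule 41): 01000100000110
Gen 4 (rule 57): 00110011110101
Gen 5 (rule 41): 10100010001010
Gen 6 (rule 57): 01011001100101
Gen 7 (rule 41): 00110001000010
Gen 8 (rule 57): 10101100111001
Gen 9 (rule 41): 01011000100000
Gen 10 (rule 57): 00110110011111
Gen 11 (rule 41): 10101100010000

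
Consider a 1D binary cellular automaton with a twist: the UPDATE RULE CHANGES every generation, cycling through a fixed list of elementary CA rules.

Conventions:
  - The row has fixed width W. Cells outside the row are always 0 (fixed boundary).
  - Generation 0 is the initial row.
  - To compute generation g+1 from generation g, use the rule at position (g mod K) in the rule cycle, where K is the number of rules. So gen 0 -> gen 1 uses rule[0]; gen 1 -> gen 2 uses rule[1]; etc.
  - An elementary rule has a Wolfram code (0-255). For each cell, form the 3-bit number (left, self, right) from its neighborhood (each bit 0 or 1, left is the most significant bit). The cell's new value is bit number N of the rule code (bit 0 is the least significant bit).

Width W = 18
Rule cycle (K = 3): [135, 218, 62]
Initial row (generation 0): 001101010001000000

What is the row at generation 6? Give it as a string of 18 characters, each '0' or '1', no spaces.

Gen 0: 001101010001000000
Gen 1 (rule 135): 110001010111011111
Gen 2 (rule 218): 111010000111011111
Gen 3 (rule 62): 100111001100110000
Gen 4 (rule 135): 101010010001000111
Gen 5 (rule 218): 000001101010101111
Gen 6 (rule 62): 000011011111111000

Answer: 000011011111111000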